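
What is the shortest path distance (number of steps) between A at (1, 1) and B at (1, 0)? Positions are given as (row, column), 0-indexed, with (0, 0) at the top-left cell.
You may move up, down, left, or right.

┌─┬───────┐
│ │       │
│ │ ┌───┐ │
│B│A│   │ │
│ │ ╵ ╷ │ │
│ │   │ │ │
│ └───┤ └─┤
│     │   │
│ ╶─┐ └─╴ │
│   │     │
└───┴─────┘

Finding path from (1, 1) to (1, 0):
Path: (1,1) → (2,1) → (2,2) → (1,2) → (1,3) → (2,3) → (3,3) → (3,4) → (4,4) → (4,3) → (4,2) → (3,2) → (3,1) → (3,0) → (2,0) → (1,0)
Distance: 15 steps

Solution:

┌─┬───────┐
│ │       │
│ │ ┌───┐ │
│B│A│↱ ↓│ │
│ │ ╵ ╷ │ │
│↑│↳ ↑│↓│ │
│ └───┤ └─┤
│↑ ← ↰│↳ ↓│
│ ╶─┐ └─╴ │
│   │↑ ← ↲│
└───┴─────┘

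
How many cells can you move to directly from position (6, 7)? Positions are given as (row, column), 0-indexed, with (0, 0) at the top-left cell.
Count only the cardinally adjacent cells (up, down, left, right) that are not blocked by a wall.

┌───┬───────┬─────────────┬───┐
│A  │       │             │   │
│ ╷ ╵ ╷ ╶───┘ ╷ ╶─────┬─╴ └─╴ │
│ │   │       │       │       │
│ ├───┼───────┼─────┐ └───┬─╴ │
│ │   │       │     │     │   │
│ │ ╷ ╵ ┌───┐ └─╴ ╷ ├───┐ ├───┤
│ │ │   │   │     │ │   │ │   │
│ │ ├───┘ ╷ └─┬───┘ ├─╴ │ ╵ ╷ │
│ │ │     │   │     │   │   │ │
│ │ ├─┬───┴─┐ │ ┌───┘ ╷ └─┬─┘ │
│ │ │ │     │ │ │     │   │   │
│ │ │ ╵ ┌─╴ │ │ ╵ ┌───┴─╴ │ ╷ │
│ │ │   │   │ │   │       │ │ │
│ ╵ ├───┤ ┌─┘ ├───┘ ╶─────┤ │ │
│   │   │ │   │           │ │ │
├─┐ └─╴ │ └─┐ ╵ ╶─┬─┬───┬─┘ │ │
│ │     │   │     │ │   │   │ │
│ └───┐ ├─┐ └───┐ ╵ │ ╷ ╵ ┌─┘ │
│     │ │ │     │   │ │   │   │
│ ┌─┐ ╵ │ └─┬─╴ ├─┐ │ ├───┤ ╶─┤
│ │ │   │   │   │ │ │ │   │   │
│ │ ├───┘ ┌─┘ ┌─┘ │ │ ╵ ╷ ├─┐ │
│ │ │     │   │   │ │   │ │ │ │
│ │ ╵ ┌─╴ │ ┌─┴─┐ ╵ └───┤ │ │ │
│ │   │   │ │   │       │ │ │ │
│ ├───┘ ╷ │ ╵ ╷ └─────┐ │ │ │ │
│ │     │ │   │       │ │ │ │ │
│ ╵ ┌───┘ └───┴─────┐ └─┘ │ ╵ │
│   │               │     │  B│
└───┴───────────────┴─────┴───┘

Checking passable neighbors of (6, 7):
Neighbors: (5, 7), (6, 8)
Count: 2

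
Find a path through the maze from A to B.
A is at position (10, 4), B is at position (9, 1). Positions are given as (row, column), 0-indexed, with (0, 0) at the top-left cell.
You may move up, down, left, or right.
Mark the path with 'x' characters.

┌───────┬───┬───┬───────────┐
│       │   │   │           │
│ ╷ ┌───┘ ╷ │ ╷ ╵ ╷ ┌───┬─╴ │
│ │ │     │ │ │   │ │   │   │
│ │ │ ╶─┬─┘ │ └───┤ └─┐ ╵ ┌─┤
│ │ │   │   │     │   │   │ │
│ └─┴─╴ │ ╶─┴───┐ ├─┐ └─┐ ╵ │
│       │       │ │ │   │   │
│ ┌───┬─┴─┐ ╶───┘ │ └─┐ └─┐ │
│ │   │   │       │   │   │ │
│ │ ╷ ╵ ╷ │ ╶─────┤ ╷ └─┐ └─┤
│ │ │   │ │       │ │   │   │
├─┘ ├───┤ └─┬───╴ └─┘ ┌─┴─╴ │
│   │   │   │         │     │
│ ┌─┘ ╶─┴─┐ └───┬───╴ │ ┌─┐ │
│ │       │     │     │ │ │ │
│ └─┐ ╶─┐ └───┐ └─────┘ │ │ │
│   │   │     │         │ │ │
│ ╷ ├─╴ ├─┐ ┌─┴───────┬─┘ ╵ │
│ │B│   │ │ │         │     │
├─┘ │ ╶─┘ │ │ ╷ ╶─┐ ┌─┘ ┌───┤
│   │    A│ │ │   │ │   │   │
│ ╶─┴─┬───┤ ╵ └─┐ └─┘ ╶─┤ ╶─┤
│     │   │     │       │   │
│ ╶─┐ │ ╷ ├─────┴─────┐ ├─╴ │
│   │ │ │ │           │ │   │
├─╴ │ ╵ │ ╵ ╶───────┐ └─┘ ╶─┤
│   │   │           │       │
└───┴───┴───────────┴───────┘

Finding the shortest path from (10, 4) to (9, 1):
Path length: 58 steps
Directions: left → left → up → right → up → left → up → right → right → down → right → down → down → down → right → up → up → right → down → right → down → right → right → up → right → up → right → right → up → up → up → left → left → down → down → left → left → left → left → up → left → left → up → left → up → up → left → down → left → up → left → down → down → left → down → down → right → down

Solution:

┌───────┬───┬───┬───────────┐
│       │   │   │           │
│ ╷ ┌───┘ ╷ │ ╷ ╵ ╷ ┌───┬─╴ │
│ │ │     │ │ │   │ │   │   │
│ │ │ ╶─┬─┘ │ └───┤ └─┐ ╵ ┌─┤
│ │ │   │   │     │   │   │ │
│ └─┴─╴ │ ╶─┴───┐ ├─┐ └─┐ ╵ │
│       │       │ │ │   │   │
│ ┌───┬─┴─┐ ╶───┘ │ └─┐ └─┐ │
│ │x x│x x│       │   │   │ │
│ │ ╷ ╵ ╷ │ ╶─────┤ ╷ └─┐ └─┤
│ │x│x x│x│       │ │   │   │
├─┘ ├───┤ └─┬───╴ └─┘ ┌─┴─╴ │
│x x│   │x x│         │x x x│
│ ┌─┘ ╶─┴─┐ └───┬───╴ │ ┌─┐ │
│x│  x x x│x x x│     │x│ │x│
│ └─┐ ╶─┐ └───┐ └─────┘ │ │ │
│x x│x x│x x  │x x x x x│ │x│
│ ╷ ├─╴ ├─┐ ┌─┴───────┬─┘ ╵ │
│ │B│x x│ │x│x x      │x x x│
├─┘ │ ╶─┘ │ │ ╷ ╶─┐ ┌─┘ ┌───┤
│   │x x A│x│x│x x│ │x x│   │
│ ╶─┴─┬───┤ ╵ └─┐ └─┘ ╶─┤ ╶─┤
│     │   │x x  │x x x  │   │
│ ╶─┐ │ ╷ ├─────┴─────┐ ├─╴ │
│   │ │ │ │           │ │   │
├─╴ │ ╵ │ ╵ ╶───────┐ └─┘ ╶─┤
│   │   │           │       │
└───┴───┴───────────┴───────┘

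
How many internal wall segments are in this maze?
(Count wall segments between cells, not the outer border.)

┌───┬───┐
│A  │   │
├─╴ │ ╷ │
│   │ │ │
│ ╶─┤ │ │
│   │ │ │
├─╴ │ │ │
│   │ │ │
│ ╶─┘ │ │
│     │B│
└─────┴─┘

Counting internal wall segments:
Total internal walls: 12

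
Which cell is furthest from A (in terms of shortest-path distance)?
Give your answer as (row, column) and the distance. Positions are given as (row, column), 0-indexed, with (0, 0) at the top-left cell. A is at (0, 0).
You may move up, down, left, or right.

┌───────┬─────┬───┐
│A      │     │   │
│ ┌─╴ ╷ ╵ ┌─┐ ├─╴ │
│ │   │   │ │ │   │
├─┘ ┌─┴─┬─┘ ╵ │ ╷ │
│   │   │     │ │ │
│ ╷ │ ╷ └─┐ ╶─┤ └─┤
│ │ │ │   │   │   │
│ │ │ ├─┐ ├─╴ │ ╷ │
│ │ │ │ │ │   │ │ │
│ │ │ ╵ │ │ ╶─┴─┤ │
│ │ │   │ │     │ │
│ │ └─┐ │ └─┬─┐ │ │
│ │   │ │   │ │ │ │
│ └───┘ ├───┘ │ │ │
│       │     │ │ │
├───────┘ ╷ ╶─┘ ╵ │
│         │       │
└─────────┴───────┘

Computing BFS distances from A to all cells:
Furthest cell: (0, 7)
Distance: 33 steps

Path from A to the furthest cell:

┌───────┬─────┬───┐
│A → → ↓│↱ → ↓│B ↰│
│ ┌─╴ ╷ ╵ ┌─┐ ├─╴ │
│ │   │↳ ↑│ │↓│↱ ↑│
├─┘ ┌─┴─┬─┘ ╵ │ ╷ │
│   │   │  ↓ ↲│↑│ │
│ ╷ │ ╷ └─┐ ╶─┤ └─┤
│ │ │ │   │↳ ↓│↑ ↰│
│ │ │ ├─┐ ├─╴ │ ╷ │
│ │ │ │ │ │↓ ↲│ │↑│
│ │ │ ╵ │ │ ╶─┴─┤ │
│ │ │   │ │↳ → ↓│↑│
│ │ └─┐ │ └─┬─┐ │ │
│ │   │ │   │ │↓│↑│
│ └───┘ ├───┘ │ │ │
│       │     │↓│↑│
├───────┘ ╷ ╶─┘ ╵ │
│         │    ↳ ↑│
└─────────┴───────┘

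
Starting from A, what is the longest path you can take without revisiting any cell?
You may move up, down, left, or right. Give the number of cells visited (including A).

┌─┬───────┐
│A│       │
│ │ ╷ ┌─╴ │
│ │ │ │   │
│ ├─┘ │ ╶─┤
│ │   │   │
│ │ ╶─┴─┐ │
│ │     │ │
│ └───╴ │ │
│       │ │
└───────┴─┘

Finding longest simple path using DFS:
Start: (0, 0)
Longest path visits 23 cells
Path: A → down → down → down → down → right → right → right → up → left → left → up → right → up → up → right → right → down → left → down → right → down → down

Solution:

┌─┬───────┐
│A│  ↱ → ↓│
│ │ ╷ ┌─╴ │
│↓│ │↑│↓ ↲│
│ ├─┘ │ ╶─┤
│↓│↱ ↑│↳ ↓│
│ │ ╶─┴─┐ │
│↓│↑ ← ↰│↓│
│ └───╴ │ │
│↳ → → ↑│B│
└───────┴─┘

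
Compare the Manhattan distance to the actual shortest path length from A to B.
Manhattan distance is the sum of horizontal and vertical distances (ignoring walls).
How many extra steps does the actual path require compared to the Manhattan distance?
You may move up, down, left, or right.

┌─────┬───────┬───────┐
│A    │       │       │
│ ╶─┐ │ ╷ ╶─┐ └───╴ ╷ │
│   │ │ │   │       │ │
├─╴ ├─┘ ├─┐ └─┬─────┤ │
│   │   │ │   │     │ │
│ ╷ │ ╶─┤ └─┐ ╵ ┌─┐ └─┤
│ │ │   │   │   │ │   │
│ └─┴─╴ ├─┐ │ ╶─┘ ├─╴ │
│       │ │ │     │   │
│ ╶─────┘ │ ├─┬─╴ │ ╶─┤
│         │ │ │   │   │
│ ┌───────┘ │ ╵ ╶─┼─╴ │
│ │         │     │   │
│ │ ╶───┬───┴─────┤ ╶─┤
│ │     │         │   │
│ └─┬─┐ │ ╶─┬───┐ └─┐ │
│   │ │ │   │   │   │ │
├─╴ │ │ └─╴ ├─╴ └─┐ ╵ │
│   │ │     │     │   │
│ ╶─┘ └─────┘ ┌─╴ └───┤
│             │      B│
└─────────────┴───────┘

Manhattan distance: |10 - 0| + |10 - 0| = 20
Actual path length: 26
Extra steps: 26 - 20 = 6

Solution:

┌─────┬───────┬───────┐
│A    │       │       │
│ ╶─┐ │ ╷ ╶─┐ └───╴ ╷ │
│↳ ↓│ │ │   │       │ │
├─╴ ├─┘ ├─┐ └─┬─────┤ │
│↓ ↲│   │ │   │     │ │
│ ╷ │ ╶─┤ └─┐ ╵ ┌─┐ └─┤
│↓│ │   │   │   │ │   │
│ └─┴─╴ ├─┐ │ ╶─┘ ├─╴ │
│↓      │ │ │     │   │
│ ╶─────┘ │ ├─┬─╴ │ ╶─┤
│↓        │ │ │   │   │
│ ┌───────┘ │ ╵ ╶─┼─╴ │
│↓│         │     │   │
│ │ ╶───┬───┴─────┤ ╶─┤
│↓│     │         │   │
│ └─┬─┐ │ ╶─┬───┐ └─┐ │
│↳ ↓│ │ │   │   │   │ │
├─╴ │ │ └─╴ ├─╴ └─┐ ╵ │
│↓ ↲│ │     │↱ → ↓│   │
│ ╶─┘ └─────┘ ┌─╴ └───┤
│↳ → → → → → ↑│  ↳ → B│
└─────────────┴───────┘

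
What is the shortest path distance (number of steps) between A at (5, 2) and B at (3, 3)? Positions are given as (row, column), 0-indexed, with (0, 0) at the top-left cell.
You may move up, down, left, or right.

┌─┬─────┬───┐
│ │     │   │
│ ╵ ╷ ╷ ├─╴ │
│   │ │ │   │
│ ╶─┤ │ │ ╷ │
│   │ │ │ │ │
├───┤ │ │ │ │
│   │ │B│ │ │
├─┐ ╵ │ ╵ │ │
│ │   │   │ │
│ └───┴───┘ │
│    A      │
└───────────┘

Finding path from (5, 2) to (3, 3):
Path: (5,2) → (5,3) → (5,4) → (5,5) → (4,5) → (3,5) → (2,5) → (1,5) → (1,4) → (2,4) → (3,4) → (4,4) → (4,3) → (3,3)
Distance: 13 steps

Solution:

┌─┬─────┬───┐
│ │     │   │
│ ╵ ╷ ╷ ├─╴ │
│   │ │ │↓ ↰│
│ ╶─┤ │ │ ╷ │
│   │ │ │↓│↑│
├───┤ │ │ │ │
│   │ │B│↓│↑│
├─┐ ╵ │ ╵ │ │
│ │   │↑ ↲│↑│
│ └───┴───┘ │
│    A → → ↑│
└───────────┘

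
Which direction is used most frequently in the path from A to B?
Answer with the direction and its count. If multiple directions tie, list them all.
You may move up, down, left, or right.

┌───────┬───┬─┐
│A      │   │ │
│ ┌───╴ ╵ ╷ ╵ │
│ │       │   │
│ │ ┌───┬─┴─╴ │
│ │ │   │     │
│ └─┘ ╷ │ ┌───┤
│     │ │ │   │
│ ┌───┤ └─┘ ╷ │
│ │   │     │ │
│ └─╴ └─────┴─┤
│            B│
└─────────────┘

Directions: down, down, down, down, down, right, right, right, right, right, right
Counts: {'down': 5, 'right': 6}
Most common: right (6 times)

Solution:

┌───────┬───┬─┐
│A      │   │ │
│ ┌───╴ ╵ ╷ ╵ │
│↓│       │   │
│ │ ┌───┬─┴─╴ │
│↓│ │   │     │
│ └─┘ ╷ │ ┌───┤
│↓    │ │ │   │
│ ┌───┤ └─┘ ╷ │
│↓│   │     │ │
│ └─╴ └─────┴─┤
│↳ → → → → → B│
└─────────────┘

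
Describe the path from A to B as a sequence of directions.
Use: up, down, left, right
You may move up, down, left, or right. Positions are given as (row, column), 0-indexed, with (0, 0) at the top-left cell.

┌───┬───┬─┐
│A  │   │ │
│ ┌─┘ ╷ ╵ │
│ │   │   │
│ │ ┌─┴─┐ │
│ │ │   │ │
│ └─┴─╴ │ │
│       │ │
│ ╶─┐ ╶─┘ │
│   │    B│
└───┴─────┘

Finding the path and converting it to directions:
Path through cells: (0,0) → (1,0) → (2,0) → (3,0) → (3,1) → (3,2) → (4,2) → (4,3) → (4,4)
Directions: down, down, down, right, right, down, right, right

Solution:

┌───┬───┬─┐
│A  │   │ │
│ ┌─┘ ╷ ╵ │
│↓│   │   │
│ │ ┌─┴─┐ │
│↓│ │   │ │
│ └─┴─╴ │ │
│↳ → ↓  │ │
│ ╶─┐ ╶─┘ │
│   │↳ → B│
└───┴─────┘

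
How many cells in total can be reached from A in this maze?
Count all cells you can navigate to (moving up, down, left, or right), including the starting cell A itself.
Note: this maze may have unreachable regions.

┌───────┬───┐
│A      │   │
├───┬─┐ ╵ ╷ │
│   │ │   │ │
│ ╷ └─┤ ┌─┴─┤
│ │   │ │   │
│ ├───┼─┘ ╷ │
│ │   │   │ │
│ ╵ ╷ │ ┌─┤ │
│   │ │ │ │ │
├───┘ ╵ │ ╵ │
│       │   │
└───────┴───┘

Using BFS/flood-fill to find all reachable cells from A:
Maze size: 6 × 6 = 36 total cells
26 cell(s) are walled off and cannot be reached from A.
Reachable cells: 10

Reachable region (· marks reachable cells):

┌───────┬───┐
│A · · ·│· ·│
├───┬─┐ ╵ ╷ │
│   │ │· ·│·│
│ ╷ └─┤ ┌─┴─┤
│ │   │·│   │
│ ├───┼─┘ ╷ │
│ │   │   │ │
│ ╵ ╷ │ ┌─┤ │
│   │ │ │ │ │
├───┘ ╵ │ ╵ │
│       │   │
└───────┴───┘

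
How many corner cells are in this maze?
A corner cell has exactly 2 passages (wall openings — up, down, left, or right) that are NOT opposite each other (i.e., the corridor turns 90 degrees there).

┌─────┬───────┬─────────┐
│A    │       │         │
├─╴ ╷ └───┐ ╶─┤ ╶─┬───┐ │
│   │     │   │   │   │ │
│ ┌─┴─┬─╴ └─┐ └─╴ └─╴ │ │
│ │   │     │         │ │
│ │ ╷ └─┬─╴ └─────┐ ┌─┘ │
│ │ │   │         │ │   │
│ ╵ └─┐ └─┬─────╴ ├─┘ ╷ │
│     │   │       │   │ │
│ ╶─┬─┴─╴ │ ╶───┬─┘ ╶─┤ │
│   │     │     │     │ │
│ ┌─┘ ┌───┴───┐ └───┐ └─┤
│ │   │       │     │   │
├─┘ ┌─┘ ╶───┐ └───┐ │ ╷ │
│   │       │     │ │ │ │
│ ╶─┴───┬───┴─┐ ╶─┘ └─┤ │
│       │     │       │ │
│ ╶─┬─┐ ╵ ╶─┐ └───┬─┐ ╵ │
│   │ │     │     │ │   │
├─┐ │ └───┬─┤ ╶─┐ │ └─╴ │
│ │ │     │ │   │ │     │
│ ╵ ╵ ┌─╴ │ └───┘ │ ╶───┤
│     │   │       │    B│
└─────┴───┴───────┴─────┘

Counting corner cells (2 non-opposite passages):
Total corners: 61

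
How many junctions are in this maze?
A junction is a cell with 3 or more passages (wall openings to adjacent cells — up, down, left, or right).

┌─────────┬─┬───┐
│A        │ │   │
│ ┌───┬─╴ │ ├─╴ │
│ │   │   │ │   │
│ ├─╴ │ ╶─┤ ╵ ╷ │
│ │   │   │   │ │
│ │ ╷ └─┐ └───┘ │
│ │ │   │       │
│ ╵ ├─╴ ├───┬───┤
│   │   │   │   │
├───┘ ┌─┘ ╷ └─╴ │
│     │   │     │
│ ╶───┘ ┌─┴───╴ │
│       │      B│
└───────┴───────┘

Checking each cell for number of passages:

Junctions found (3+ passages):
  (1, 7): 3 passages
  (2, 2): 3 passages
  (5, 7): 3 passages
Total junctions: 3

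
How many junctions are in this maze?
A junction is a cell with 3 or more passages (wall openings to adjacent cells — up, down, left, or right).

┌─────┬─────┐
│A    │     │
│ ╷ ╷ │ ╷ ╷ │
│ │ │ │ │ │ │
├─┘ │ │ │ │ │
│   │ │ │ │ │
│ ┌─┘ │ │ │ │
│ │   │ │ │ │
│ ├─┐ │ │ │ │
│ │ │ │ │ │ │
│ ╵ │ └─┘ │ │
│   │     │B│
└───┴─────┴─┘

Checking each cell for number of passages:

Junctions found (3+ passages):
  (0, 1): 3 passages
  (0, 4): 3 passages
  (3, 2): 3 passages
Total junctions: 3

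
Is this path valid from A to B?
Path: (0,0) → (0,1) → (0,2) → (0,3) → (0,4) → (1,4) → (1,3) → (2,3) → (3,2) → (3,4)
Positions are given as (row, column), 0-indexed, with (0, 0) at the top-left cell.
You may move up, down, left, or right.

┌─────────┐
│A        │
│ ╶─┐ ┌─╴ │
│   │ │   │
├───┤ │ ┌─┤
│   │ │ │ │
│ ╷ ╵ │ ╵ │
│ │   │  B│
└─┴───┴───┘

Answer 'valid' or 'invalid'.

Checking path validity:
Result: Invalid move at step 8: cannot move from (2, 3) to (3, 2).

invalid

Correct solution:

┌─────────┐
│A → → → ↓│
│ ╶─┐ ┌─╴ │
│   │ │↓ ↲│
├───┤ │ ┌─┤
│   │ │↓│ │
│ ╷ ╵ │ ╵ │
│ │   │↳ B│
└─┴───┴───┘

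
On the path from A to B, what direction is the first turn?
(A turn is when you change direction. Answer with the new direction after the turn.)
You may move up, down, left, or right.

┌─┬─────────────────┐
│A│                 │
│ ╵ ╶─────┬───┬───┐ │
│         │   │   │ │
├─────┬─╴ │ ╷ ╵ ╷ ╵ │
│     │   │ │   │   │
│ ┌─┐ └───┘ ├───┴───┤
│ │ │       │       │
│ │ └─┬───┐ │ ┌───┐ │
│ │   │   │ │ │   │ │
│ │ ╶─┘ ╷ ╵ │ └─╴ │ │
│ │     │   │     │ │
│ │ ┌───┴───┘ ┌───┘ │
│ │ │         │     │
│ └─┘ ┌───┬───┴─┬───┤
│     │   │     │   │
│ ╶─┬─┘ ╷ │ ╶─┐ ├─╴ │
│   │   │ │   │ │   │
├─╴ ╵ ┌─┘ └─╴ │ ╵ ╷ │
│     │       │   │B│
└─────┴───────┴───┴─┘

Directions: down, right, up, right, right, right, right, right, right, right, right, down, down, left, up, left, down, left, up, left, down, down, left, left, left, up, left, left, down, down, down, down, down, down, right, down, right, up, right, up, right, down, down, right, right, up, left, up, right, right, down, down, right, up, right, down
First turn direction: right

Solution:

┌─┬─────────────────┐
│A│↱ → → → → → → → ↓│
│ ╵ ╶─────┬───┬───┐ │
│↳ ↑      │↓ ↰│↓ ↰│↓│
├─────┬─╴ │ ╷ ╵ ╷ ╵ │
│↓ ← ↰│   │↓│↑ ↲│↑ ↲│
│ ┌─┐ └───┘ ├───┴───┤
│↓│ │↑ ← ← ↲│       │
│ │ └─┬───┐ │ ┌───┐ │
│↓│   │   │ │ │   │ │
│ │ ╶─┘ ╷ ╵ │ └─╴ │ │
│↓│     │   │     │ │
│ │ ┌───┴───┘ ┌───┘ │
│↓│ │         │     │
│ └─┘ ┌───┬───┴─┬───┤
│↓    │↱ ↓│↱ → ↓│   │
│ ╶─┬─┘ ╷ │ ╶─┐ ├─╴ │
│↳ ↓│↱ ↑│↓│↑ ↰│↓│↱ ↓│
├─╴ ╵ ┌─┘ └─╴ │ ╵ ╷ │
│  ↳ ↑│  ↳ → ↑│↳ ↑│B│
└─────┴───────┴───┴─┘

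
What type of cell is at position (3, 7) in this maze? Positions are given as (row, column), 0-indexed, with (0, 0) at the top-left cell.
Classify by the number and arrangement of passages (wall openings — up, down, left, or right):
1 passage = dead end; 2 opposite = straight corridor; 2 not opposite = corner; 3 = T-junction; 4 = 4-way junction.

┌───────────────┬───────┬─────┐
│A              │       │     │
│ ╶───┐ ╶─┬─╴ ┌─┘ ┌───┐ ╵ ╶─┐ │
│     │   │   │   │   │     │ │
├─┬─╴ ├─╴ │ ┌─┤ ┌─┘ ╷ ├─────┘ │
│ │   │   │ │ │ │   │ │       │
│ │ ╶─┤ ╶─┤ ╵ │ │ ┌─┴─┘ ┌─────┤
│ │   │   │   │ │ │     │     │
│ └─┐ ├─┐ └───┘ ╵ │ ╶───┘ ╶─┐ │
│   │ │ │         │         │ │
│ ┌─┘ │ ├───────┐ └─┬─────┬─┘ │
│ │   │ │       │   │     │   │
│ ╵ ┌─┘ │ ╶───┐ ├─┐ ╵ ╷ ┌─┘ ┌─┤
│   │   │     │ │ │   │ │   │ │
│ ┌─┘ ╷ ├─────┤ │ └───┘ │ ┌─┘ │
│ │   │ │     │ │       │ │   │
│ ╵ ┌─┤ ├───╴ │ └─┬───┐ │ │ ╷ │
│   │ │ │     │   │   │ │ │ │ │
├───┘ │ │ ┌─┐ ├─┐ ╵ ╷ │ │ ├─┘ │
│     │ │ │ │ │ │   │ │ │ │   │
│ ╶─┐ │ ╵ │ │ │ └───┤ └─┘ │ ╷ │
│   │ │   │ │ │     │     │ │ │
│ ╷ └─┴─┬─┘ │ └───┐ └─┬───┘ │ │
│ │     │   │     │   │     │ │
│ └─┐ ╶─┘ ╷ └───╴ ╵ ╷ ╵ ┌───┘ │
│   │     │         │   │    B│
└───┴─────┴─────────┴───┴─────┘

Checking cell at (3, 7):
Number of passages: 2
Cell type: straight corridor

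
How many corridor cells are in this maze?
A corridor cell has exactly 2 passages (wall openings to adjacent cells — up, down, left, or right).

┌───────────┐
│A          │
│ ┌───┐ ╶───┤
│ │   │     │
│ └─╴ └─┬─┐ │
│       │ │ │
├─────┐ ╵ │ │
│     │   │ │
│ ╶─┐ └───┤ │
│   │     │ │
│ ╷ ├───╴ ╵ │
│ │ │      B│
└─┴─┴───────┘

Counting cells with exactly 2 passages:
Total corridor cells: 26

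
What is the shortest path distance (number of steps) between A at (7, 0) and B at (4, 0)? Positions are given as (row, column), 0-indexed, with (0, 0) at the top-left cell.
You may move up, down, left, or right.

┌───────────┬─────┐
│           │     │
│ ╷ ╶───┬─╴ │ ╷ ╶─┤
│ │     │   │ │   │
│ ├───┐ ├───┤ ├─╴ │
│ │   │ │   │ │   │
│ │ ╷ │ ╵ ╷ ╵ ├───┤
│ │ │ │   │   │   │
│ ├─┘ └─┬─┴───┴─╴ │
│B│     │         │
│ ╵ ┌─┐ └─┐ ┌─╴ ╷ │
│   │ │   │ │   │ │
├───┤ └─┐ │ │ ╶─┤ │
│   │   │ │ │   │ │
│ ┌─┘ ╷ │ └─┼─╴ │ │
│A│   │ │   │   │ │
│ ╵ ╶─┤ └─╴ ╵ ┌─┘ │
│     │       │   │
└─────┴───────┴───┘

Finding path from (7, 0) to (4, 0):
Path: (7,0) → (8,0) → (8,1) → (7,1) → (7,2) → (6,2) → (6,3) → (7,3) → (8,3) → (8,4) → (8,5) → (7,5) → (7,4) → (6,4) → (5,4) → (5,3) → (4,3) → (4,2) → (4,1) → (5,1) → (5,0) → (4,0)
Distance: 21 steps

Solution:

┌───────────┬─────┐
│           │     │
│ ╷ ╶───┬─╴ │ ╷ ╶─┤
│ │     │   │ │   │
│ ├───┐ ├───┤ ├─╴ │
│ │   │ │   │ │   │
│ │ ╷ │ ╵ ╷ ╵ ├───┤
│ │ │ │   │   │   │
│ ├─┘ └─┬─┴───┴─╴ │
│B│↓ ← ↰│         │
│ ╵ ┌─┐ └─┐ ┌─╴ ╷ │
│↑ ↲│ │↑ ↰│ │   │ │
├───┤ └─┐ │ │ ╶─┤ │
│   │↱ ↓│↑│ │   │ │
│ ┌─┘ ╷ │ └─┼─╴ │ │
│A│↱ ↑│↓│↑ ↰│   │ │
│ ╵ ╶─┤ └─╴ ╵ ┌─┘ │
│↳ ↑  │↳ → ↑  │   │
└─────┴───────┴───┘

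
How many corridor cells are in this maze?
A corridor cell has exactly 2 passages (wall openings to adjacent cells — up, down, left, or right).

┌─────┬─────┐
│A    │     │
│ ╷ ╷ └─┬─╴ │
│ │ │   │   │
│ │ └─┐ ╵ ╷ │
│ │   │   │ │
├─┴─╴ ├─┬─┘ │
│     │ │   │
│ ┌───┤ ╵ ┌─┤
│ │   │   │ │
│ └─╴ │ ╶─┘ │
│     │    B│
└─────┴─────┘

Counting cells with exactly 2 passages:
Total corridor cells: 28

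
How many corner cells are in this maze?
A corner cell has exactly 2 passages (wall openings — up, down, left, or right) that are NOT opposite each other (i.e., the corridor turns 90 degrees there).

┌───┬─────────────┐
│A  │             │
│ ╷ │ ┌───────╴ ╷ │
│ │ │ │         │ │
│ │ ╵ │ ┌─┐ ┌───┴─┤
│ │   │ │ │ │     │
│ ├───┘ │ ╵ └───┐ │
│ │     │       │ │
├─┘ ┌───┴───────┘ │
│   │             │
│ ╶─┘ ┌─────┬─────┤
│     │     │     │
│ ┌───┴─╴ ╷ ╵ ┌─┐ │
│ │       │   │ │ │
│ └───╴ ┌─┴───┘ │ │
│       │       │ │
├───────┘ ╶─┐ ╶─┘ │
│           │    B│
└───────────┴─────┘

Counting corner cells (2 non-opposite passages):
Total corners: 29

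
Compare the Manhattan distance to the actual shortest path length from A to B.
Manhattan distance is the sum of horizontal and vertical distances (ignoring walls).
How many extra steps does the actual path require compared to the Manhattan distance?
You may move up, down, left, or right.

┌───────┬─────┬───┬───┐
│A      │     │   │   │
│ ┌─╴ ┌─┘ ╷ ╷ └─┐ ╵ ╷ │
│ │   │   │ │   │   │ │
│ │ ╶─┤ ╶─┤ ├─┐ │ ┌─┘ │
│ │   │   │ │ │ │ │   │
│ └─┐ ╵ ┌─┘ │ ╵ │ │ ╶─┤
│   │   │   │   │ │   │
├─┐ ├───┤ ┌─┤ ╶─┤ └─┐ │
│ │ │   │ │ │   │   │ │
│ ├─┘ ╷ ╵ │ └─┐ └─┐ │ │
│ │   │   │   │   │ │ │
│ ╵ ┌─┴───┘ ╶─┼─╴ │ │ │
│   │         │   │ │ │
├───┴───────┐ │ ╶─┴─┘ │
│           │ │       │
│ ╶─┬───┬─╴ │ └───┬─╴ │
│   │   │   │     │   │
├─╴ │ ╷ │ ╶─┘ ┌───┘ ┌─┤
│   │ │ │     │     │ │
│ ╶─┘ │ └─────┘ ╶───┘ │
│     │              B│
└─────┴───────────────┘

Manhattan distance: |10 - 0| + |10 - 0| = 20
Actual path length: 38
Extra steps: 38 - 20 = 18

Solution:

┌───────┬─────┬───┬───┐
│A → ↓  │↱ → ↓│   │   │
│ ┌─╴ ┌─┘ ╷ ╷ └─┐ ╵ ╷ │
│ │↓ ↲│↱ ↑│ │↳ ↓│   │ │
│ │ ╶─┤ ╶─┤ ├─┐ │ ┌─┘ │
│ │↳ ↓│↑  │ │ │↓│ │   │
│ └─┐ ╵ ┌─┘ │ ╵ │ │ ╶─┤
│   │↳ ↑│   │↓ ↲│ │   │
├─┐ ├───┤ ┌─┤ ╶─┤ └─┐ │
│ │ │   │ │ │↳ ↓│   │ │
│ ├─┘ ╷ ╵ │ └─┐ └─┐ │ │
│ │   │   │   │↳ ↓│ │ │
│ ╵ ┌─┴───┘ ╶─┼─╴ │ │ │
│   │         │↓ ↲│ │ │
├───┴───────┐ │ ╶─┴─┘ │
│           │ │↳ → → ↓│
│ ╶─┬───┬─╴ │ └───┬─╴ │
│   │   │   │     │↓ ↲│
├─╴ │ ╷ │ ╶─┘ ┌───┘ ┌─┤
│   │ │ │     │↓ ← ↲│ │
│ ╶─┘ │ └─────┘ ╶───┘ │
│     │        ↳ → → B│
└─────┴───────────────┘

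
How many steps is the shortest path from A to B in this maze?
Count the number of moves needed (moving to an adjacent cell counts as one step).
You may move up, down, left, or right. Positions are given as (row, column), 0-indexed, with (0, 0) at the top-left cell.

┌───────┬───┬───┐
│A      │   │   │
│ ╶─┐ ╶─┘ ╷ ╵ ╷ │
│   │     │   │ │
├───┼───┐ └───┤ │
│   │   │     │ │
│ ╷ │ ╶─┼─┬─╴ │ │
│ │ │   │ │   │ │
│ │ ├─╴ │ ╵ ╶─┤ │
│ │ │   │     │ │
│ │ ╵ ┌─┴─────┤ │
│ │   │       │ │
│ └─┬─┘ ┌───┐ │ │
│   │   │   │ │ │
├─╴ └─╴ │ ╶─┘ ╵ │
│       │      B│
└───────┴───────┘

Using BFS to find shortest path:
Start: (0, 0), End: (7, 7)
Path found:
(0,0) → (0,1) → (0,2) → (1,2) → (1,3) → (1,4) → (0,4) → (0,5) → (1,5) → (1,6) → (0,6) → (0,7) → (1,7) → (2,7) → (3,7) → (4,7) → (5,7) → (6,7) → (7,7)
Number of steps: 18

Solution:

┌───────┬───┬───┐
│A → ↓  │↱ ↓│↱ ↓│
│ ╶─┐ ╶─┘ ╷ ╵ ╷ │
│   │↳ → ↑│↳ ↑│↓│
├───┼───┐ └───┤ │
│   │   │     │↓│
│ ╷ │ ╶─┼─┬─╴ │ │
│ │ │   │ │   │↓│
│ │ ├─╴ │ ╵ ╶─┤ │
│ │ │   │     │↓│
│ │ ╵ ┌─┴─────┤ │
│ │   │       │↓│
│ └─┬─┘ ┌───┐ │ │
│   │   │   │ │↓│
├─╴ └─╴ │ ╶─┘ ╵ │
│       │      B│
└───────┴───────┘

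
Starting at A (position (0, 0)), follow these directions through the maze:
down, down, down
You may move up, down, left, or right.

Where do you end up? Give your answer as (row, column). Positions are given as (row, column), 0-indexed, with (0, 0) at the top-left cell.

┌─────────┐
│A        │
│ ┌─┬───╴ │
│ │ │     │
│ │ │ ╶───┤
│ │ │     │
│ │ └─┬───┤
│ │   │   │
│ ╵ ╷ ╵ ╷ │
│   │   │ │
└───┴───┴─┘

Following directions step by step:
Start: (0, 0)
  down: (0, 0) → (1, 0)
  down: (1, 0) → (2, 0)
  down: (2, 0) → (3, 0)
Final position: (3, 0)

Path taken:

┌─────────┐
│A        │
│ ┌─┬───╴ │
│↓│ │     │
│ │ │ ╶───┤
│↓│ │     │
│ │ └─┬───┤
│B│   │   │
│ ╵ ╷ ╵ ╷ │
│   │   │ │
└───┴───┴─┘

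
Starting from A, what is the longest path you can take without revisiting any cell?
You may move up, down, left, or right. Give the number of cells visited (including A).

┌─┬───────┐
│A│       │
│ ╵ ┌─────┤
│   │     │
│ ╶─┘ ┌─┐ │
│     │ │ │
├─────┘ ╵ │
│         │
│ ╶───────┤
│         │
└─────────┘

Finding longest simple path using DFS:
Start: (0, 0)
Longest path visits 19 cells
Path: A → down → down → right → right → up → right → right → down → down → left → left → left → left → down → right → right → right → right

Solution:

┌─┬───────┐
│A│       │
│ ╵ ┌─────┤
│↓  │↱ → ↓│
│ ╶─┘ ┌─┐ │
│↳ → ↑│ │↓│
├─────┘ ╵ │
│↓ ← ← ← ↲│
│ ╶───────┤
│↳ → → → B│
└─────────┘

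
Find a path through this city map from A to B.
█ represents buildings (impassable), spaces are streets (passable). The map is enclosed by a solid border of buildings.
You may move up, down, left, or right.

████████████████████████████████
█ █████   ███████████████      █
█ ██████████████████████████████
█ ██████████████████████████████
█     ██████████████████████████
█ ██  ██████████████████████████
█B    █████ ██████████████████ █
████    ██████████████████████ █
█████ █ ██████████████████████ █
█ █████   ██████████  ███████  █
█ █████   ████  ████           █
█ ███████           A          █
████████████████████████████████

Finding the shortest path from A to B:
Movement: cardinal only
Path length: 24 steps
Directions: left → left → left → left → left → left → left → left → left → left → left → up → up → left → left → up → up → left → left → up → left → left → left → left

Solution:

████████████████████████████████
█ █████   ███████████████      █
█ ██████████████████████████████
█ ██████████████████████████████
█     ██████████████████████████
█ ██  ██████████████████████████
█B←←←↰█████ ██████████████████ █
████ ↑←↰██████████████████████ █
█████ █↑██████████████████████ █
█ █████↑←↰██████████  ███████  █
█ █████  ↑████  ████           █
█ ███████↑←←←←←←←←←←A          █
████████████████████████████████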